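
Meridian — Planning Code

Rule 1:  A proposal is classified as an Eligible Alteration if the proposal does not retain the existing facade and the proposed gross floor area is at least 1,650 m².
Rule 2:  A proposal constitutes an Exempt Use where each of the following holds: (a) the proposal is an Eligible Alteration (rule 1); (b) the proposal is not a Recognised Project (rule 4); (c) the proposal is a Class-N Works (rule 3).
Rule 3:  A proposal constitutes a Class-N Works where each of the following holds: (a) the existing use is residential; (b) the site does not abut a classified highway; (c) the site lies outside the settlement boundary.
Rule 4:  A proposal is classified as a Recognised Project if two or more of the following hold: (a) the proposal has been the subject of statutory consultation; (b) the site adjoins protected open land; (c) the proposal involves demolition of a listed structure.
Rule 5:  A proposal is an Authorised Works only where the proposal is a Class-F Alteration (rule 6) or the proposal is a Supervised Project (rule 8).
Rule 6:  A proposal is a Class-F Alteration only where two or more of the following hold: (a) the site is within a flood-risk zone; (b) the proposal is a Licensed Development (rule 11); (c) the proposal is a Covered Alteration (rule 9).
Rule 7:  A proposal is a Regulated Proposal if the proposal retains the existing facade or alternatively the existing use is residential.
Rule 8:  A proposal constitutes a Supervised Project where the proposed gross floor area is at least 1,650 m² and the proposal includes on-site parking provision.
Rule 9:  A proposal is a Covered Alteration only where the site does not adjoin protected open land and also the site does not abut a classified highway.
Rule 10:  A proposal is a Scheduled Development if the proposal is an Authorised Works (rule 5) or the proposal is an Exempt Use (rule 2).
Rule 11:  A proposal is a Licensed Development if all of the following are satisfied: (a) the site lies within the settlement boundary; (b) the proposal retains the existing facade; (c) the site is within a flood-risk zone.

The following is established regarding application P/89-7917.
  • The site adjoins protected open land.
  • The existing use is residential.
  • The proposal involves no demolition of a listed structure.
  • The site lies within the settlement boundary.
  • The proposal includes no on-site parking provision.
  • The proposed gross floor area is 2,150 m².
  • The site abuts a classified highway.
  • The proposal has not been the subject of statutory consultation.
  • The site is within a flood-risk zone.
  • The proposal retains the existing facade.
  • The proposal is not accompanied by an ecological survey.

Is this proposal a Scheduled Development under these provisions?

Yes

Under rule 11: the site lies within the settlement boundary? yes; and the proposal retains the existing facade? yes; and the site is within a flood-risk zone? yes. So the proposal is a Licensed Development.
Under rule 9: the site does not adjoin protected open land? no; and the site does not abut a classified highway? no. So the proposal is not a Covered Alteration.
Under rule 6: the site is within a flood-risk zone? yes; Licensed Development (rule 11)? yes; Covered Alteration (rule 9)? no — 2 of 3 hold (need ≥2) → satisfied.
Under rule 8: proposed gross floor area: 2,150 m² ≥ 1,650 m²? yes; and the proposal includes on-site parking provision? no. So the proposal is not a Supervised Project.
Under rule 5: Class-F Alteration (rule 6)? yes; or Supervised Project (rule 8)? no. So the proposal is an Authorised Works.
Under rule 1: the proposal does not retain the existing facade? no; and proposed gross floor area: 2,150 m² ≥ 1,650 m²? yes. So the proposal is not an Eligible Alteration.
Under rule 4: the proposal has been the subject of statutory consultation? no; the site adjoins protected open land? yes; the proposal involves demolition of a listed structure? no — 1 of 3 hold (need ≥2) → not satisfied.
Under rule 3: the existing use is residential? yes; and the site does not abut a classified highway? no; and the site lies outside the settlement boundary? no. So the proposal is not a Class-N Works.
Under rule 2: Eligible Alteration (rule 1)? no; and not a Recognised Project (rule 4)? yes; and Class-N Works (rule 3)? no. So the proposal is not an Exempt Use.
Under rule 10: Authorised Works (rule 5)? yes; or Exempt Use (rule 2)? no. So the proposal is a Scheduled Development.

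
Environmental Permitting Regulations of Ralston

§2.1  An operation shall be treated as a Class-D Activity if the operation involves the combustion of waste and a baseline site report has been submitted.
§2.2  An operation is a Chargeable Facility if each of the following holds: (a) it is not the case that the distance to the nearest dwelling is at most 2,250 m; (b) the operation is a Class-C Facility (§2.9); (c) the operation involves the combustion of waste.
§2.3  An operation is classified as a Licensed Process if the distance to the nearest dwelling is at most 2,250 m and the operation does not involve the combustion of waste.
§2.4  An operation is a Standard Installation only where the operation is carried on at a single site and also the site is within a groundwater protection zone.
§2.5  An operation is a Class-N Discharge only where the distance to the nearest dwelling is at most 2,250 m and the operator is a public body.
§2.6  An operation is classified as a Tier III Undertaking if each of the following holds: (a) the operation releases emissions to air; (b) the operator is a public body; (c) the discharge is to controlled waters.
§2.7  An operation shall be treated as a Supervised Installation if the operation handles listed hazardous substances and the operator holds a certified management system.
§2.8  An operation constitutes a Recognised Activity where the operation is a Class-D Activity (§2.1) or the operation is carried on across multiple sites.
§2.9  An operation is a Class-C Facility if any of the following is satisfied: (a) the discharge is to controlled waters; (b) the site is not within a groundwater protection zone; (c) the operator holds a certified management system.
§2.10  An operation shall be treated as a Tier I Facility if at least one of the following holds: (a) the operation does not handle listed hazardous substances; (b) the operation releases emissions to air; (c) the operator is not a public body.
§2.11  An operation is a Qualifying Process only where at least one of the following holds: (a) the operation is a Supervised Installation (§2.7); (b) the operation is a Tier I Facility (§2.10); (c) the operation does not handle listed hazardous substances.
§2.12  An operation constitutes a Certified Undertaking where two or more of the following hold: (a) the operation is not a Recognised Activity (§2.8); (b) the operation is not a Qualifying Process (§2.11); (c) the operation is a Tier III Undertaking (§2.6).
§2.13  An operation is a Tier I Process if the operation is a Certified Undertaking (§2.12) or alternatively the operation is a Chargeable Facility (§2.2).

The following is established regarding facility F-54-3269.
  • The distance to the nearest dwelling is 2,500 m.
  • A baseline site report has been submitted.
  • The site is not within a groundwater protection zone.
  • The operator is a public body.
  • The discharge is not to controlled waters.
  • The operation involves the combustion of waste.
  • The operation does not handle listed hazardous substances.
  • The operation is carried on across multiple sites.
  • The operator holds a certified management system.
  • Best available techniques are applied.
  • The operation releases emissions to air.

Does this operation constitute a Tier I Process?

Yes

Under §2.1: the operation involves the combustion of waste? yes; and a baseline site report has been submitted? yes. So the operation is a Class-D Activity.
Under §2.8: Class-D Activity (§2.1)? yes; or the operation is carried on across multiple sites? yes. So the operation is a Recognised Activity.
Under §2.7: the operation handles listed hazardous substances? no; and the operator holds a certified management system? yes. So the operation is not a Supervised Installation.
Under §2.10: the operation does not handle listed hazardous substances? yes; or the operation releases emissions to air? yes; or the operator is not a public body? no. So the operation is a Tier I Facility.
Under §2.11: Supervised Installation (§2.7)? no; or Tier I Facility (§2.10)? yes; or the operation does not handle listed hazardous substances? yes. So the operation is a Qualifying Process.
Under §2.6: the operation releases emissions to air? yes; and the operator is a public body? yes; and the discharge is to controlled waters? no. So the operation is not a Tier III Undertaking.
Under §2.12: not a Recognised Activity (§2.8)? no; not a Qualifying Process (§2.11)? no; Tier III Undertaking (§2.6)? no — 0 of 3 hold (need ≥2) → not satisfied.
Under §2.9: the discharge is to controlled waters? no; or the site is not within a groundwater protection zone? yes; or the operator holds a certified management system? yes. So the operation is a Class-C Facility.
Under §2.2: distance to the nearest dwelling: 2,500 m ≤ 2,250 m? no, so negated condition yes; and Class-C Facility (§2.9)? yes; and the operation involves the combustion of waste? yes. So the operation is a Chargeable Facility.
Under §2.13: Certified Undertaking (§2.12)? no; or Chargeable Facility (§2.2)? yes. So the operation is a Tier I Process.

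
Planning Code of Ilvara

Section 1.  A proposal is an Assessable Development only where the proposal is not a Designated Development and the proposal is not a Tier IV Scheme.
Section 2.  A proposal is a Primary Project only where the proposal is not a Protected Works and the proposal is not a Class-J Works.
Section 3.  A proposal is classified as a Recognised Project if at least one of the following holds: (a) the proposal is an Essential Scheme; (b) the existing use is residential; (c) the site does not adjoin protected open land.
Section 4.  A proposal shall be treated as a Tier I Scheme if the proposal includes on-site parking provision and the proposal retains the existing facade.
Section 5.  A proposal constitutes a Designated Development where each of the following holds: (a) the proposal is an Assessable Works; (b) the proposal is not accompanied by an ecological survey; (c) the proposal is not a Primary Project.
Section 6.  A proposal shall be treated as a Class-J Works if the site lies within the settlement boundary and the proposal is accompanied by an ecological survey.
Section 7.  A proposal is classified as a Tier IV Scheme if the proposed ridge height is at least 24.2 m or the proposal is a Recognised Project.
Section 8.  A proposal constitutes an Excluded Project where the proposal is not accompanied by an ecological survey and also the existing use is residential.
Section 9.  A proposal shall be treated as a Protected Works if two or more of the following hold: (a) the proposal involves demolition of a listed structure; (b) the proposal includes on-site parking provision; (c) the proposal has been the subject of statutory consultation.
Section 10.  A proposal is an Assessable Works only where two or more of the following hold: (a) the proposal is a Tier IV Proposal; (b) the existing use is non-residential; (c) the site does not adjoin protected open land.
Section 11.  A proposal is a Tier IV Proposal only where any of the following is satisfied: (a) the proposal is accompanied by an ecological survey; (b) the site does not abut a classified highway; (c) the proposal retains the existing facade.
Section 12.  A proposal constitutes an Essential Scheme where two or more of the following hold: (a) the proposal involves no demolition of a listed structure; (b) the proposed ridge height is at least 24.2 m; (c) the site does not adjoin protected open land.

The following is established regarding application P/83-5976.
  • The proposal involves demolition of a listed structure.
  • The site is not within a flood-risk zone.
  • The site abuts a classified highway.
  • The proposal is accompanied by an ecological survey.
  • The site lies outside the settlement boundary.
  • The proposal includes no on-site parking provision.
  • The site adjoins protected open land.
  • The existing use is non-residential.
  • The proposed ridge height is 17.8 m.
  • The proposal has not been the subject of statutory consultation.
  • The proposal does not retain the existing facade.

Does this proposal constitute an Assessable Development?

section 11 — Tier IV Proposal: [the proposal is accompanied by an ecological survey? yes] OR [the site does not abut a classified highway? no] OR [the proposal retains the existing facade? no] → satisfied.
section 10 — Assessable Works: Tier IV Proposal (section 11)? yes; the existing use is non-residential? yes; the site does not adjoin protected open land? no — 2 of 3 hold (need ≥2) → satisfied.
section 9 — Protected Works: the proposal involves demolition of a listed structure? yes; the proposal includes on-site parking provision? no; the proposal has been the subject of statutory consultation? no — 1 of 3 hold (need ≥2) → not satisfied.
section 6 — Class-J Works: [the site lies within the settlement boundary? no] AND [the proposal is accompanied by an ecological survey? yes] → not satisfied.
section 2 — Primary Project: [not a Protected Works (section 9)? yes] AND [not a Class-J Works (section 6)? yes] → satisfied.
section 5 — Designated Development: [Assessable Works (section 10)? yes] AND [the proposal is not accompanied by an ecological survey? no] AND [not a Primary Project (section 2)? no] → not satisfied.
section 12 — Essential Scheme: the proposal involves no demolition of a listed structure? no; proposed ridge height: 17.8 m ≥ 24.2 m? no; the site does not adjoin protected open land? no — 0 of 3 hold (need ≥2) → not satisfied.
section 3 — Recognised Project: [Essential Scheme (section 12)? no] OR [the existing use is residential? no] OR [the site does not adjoin protected open land? no] → not satisfied.
section 7 — Tier IV Scheme: [proposed ridge height: 17.8 m ≥ 24.2 m? no] OR [Recognised Project (section 3)? no] → not satisfied.
section 1 — Assessable Development: [not a Designated Development (section 5)? yes] AND [not a Tier IV Scheme (section 7)? yes] → satisfied.

Yes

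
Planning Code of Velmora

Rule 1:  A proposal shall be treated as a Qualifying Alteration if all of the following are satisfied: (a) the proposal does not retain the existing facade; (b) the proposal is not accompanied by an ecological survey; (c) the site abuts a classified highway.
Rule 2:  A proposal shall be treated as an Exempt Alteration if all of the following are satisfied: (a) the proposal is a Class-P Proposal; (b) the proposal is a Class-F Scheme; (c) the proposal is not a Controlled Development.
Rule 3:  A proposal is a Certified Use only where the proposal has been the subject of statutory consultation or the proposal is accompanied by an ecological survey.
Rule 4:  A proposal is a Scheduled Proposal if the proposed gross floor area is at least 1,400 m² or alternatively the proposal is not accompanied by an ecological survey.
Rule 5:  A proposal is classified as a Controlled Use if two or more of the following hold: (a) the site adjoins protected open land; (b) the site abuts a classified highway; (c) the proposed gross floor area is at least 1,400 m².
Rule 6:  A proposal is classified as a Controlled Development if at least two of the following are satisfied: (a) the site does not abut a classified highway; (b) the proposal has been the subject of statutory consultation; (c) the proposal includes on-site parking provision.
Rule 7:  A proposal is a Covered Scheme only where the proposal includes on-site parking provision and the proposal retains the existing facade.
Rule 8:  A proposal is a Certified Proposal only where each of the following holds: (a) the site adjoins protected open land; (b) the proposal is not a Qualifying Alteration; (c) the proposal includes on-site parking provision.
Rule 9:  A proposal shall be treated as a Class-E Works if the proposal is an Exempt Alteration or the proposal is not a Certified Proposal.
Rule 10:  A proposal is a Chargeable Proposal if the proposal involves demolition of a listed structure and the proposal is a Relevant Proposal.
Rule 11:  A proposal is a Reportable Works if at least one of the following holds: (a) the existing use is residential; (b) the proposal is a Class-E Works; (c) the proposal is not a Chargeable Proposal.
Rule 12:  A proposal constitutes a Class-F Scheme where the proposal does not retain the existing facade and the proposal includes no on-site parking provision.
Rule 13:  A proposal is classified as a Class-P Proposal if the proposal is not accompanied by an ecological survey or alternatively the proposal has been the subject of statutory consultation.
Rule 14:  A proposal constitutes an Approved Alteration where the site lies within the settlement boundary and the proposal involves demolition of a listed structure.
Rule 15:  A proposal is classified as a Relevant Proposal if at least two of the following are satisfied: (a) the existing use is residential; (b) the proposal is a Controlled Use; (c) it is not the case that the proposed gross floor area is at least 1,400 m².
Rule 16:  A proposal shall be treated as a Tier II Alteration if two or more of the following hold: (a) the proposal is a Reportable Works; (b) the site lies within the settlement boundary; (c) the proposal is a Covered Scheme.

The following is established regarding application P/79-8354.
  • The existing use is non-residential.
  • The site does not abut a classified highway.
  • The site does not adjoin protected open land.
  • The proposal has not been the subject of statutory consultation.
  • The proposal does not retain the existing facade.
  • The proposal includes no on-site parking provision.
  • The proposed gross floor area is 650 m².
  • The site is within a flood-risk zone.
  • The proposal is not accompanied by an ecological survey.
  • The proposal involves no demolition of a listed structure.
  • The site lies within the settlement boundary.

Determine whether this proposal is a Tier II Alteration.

Yes

rule 13 — Class-P Proposal: [the proposal is not accompanied by an ecological survey? yes] OR [the proposal has been the subject of statutory consultation? no] → satisfied.
rule 12 — Class-F Scheme: [the proposal does not retain the existing facade? yes] AND [the proposal includes no on-site parking provision? yes] → satisfied.
rule 6 — Controlled Development: the site does not abut a classified highway? yes; the proposal has been the subject of statutory consultation? no; the proposal includes on-site parking provision? no — 1 of 3 hold (need ≥2) → not satisfied.
rule 2 — Exempt Alteration: [Class-P Proposal (rule 13)? yes] AND [Class-F Scheme (rule 12)? yes] AND [not a Controlled Development (rule 6)? yes] → satisfied.
rule 1 — Qualifying Alteration: [the proposal does not retain the existing facade? yes] AND [the proposal is not accompanied by an ecological survey? yes] AND [the site abuts a classified highway? no] → not satisfied.
rule 8 — Certified Proposal: [the site adjoins protected open land? no] AND [not a Qualifying Alteration (rule 1)? yes] AND [the proposal includes on-site parking provision? no] → not satisfied.
rule 9 — Class-E Works: [Exempt Alteration (rule 2)? yes] OR [not a Certified Proposal (rule 8)? yes] → satisfied.
rule 5 — Controlled Use: the site adjoins protected open land? no; the site abuts a classified highway? no; proposed gross floor area: 650 m² ≥ 1,400 m²? no — 0 of 3 hold (need ≥2) → not satisfied.
rule 15 — Relevant Proposal: the existing use is residential? no; Controlled Use (rule 5)? no; proposed gross floor area: 650 m² ≥ 1,400 m²? no, so negated condition yes — 1 of 3 hold (need ≥2) → not satisfied.
rule 10 — Chargeable Proposal: [the proposal involves demolition of a listed structure? no] AND [Relevant Proposal (rule 15)? no] → not satisfied.
rule 11 — Reportable Works: [the existing use is residential? no] OR [Class-E Works (rule 9)? yes] OR [not a Chargeable Proposal (rule 10)? yes] → satisfied.
rule 7 — Covered Scheme: [the proposal includes on-site parking provision? no] AND [the proposal retains the existing facade? no] → not satisfied.
rule 16 — Tier II Alteration: Reportable Works (rule 11)? yes; the site lies within the settlement boundary? yes; Covered Scheme (rule 7)? no — 2 of 3 hold (need ≥2) → satisfied.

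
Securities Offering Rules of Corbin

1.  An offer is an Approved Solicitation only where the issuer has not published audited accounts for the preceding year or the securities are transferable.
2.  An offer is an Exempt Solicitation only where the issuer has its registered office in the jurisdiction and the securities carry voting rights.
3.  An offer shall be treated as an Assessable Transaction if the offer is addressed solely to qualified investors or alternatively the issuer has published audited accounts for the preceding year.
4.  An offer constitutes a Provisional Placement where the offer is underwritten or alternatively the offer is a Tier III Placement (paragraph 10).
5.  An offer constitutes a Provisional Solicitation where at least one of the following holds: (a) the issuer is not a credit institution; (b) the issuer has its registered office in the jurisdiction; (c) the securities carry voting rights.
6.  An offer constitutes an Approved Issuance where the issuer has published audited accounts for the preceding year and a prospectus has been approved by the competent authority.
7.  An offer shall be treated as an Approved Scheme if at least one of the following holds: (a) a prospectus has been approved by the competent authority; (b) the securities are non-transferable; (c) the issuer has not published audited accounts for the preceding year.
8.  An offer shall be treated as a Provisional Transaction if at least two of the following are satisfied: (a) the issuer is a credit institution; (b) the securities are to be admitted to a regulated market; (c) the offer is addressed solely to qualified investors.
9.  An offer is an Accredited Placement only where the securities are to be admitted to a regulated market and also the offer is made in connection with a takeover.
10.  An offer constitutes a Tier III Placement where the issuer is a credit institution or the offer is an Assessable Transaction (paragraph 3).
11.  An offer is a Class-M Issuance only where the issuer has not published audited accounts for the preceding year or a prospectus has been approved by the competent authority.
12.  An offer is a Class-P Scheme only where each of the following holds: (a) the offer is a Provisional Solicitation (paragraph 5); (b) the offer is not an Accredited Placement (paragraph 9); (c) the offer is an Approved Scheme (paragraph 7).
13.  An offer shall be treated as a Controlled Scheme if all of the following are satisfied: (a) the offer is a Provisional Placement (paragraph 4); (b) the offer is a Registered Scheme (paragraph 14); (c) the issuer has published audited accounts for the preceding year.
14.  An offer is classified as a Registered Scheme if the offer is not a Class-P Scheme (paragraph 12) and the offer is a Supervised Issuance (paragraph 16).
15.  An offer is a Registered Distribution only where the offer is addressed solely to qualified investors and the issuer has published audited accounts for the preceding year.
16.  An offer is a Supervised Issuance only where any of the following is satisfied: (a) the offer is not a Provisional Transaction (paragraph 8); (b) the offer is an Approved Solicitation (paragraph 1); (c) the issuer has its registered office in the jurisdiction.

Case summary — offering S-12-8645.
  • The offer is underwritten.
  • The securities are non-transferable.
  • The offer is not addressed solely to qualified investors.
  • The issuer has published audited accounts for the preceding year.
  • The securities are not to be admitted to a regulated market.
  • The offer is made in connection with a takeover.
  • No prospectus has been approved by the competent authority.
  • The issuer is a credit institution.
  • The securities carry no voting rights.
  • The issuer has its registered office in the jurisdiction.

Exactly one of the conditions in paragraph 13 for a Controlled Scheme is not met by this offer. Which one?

Registered Scheme

paragraph 3 — Assessable Transaction: [the offer is addressed solely to qualified investors? no] OR [the issuer has published audited accounts for the preceding year? yes] → satisfied.
paragraph 10 — Tier III Placement: [the issuer is a credit institution? yes] OR [Assessable Transaction (paragraph 3)? yes] → satisfied.
paragraph 4 — Provisional Placement: [the offer is underwritten? yes] OR [Tier III Placement (paragraph 10)? yes] → satisfied.
paragraph 5 — Provisional Solicitation: [the issuer is not a credit institution? no] OR [the issuer has its registered office in the jurisdiction? yes] OR [the securities carry voting rights? no] → satisfied.
paragraph 9 — Accredited Placement: [the securities are to be admitted to a regulated market? no] AND [the offer is made in connection with a takeover? yes] → not satisfied.
paragraph 7 — Approved Scheme: [a prospectus has been approved by the competent authority? no] OR [the securities are non-transferable? yes] OR [the issuer has not published audited accounts for the preceding year? no] → satisfied.
paragraph 12 — Class-P Scheme: [Provisional Solicitation (paragraph 5)? yes] AND [not an Accredited Placement (paragraph 9)? yes] AND [Approved Scheme (paragraph 7)? yes] → satisfied.
paragraph 8 — Provisional Transaction: the issuer is a credit institution? yes; the securities are to be admitted to a regulated market? no; the offer is addressed solely to qualified investors? no — 1 of 3 hold (need ≥2) → not satisfied.
paragraph 1 — Approved Solicitation: [the issuer has not published audited accounts for the preceding year? no] OR [the securities are transferable? no] → not satisfied.
paragraph 16 — Supervised Issuance: [not a Provisional Transaction (paragraph 8)? yes] OR [Approved Solicitation (paragraph 1)? no] OR [the issuer has its registered office in the jurisdiction? yes] → satisfied.
paragraph 14 — Registered Scheme: [not a Class-P Scheme (paragraph 12)? no] AND [Supervised Issuance (paragraph 16)? yes] → not satisfied.
paragraph 13 — Controlled Scheme: [Provisional Placement (paragraph 4)? yes] AND [Registered Scheme (paragraph 14)? no] AND [the issuer has published audited accounts for the preceding year? yes] → not satisfied.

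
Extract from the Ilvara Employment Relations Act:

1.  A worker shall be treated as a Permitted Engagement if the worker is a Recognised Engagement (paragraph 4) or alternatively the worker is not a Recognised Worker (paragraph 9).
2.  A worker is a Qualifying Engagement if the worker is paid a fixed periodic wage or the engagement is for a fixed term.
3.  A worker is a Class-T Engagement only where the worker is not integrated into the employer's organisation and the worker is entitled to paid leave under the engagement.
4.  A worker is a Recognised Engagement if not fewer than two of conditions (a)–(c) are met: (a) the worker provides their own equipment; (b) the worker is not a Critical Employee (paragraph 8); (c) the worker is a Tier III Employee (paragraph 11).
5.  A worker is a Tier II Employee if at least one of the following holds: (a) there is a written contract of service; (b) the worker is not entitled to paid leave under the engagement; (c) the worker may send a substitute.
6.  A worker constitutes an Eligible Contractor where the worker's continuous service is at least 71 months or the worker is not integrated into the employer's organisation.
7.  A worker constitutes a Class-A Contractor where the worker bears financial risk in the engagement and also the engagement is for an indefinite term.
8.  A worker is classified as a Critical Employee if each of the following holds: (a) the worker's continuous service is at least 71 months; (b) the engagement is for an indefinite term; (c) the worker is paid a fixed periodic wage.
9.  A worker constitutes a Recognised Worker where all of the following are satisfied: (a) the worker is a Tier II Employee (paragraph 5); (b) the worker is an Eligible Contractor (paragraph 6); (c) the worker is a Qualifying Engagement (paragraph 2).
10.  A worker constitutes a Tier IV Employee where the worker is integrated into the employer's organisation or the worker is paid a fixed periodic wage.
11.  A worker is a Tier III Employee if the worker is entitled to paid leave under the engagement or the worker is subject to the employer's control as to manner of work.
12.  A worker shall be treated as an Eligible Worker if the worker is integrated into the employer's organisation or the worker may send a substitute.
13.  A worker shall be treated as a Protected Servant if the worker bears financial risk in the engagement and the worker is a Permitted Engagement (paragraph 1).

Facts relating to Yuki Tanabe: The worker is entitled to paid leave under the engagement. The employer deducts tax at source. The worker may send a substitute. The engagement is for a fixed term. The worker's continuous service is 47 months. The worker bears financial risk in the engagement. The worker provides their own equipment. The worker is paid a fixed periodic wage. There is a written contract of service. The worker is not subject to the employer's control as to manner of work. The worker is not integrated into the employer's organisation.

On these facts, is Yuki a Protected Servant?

Yes

Under paragraph 8: worker's continuous service: 47 months ≥ 71 months? no; and the engagement is for an indefinite term? no; and the worker is paid a fixed periodic wage? yes. So the worker is not a Critical Employee.
Under paragraph 11: the worker is entitled to paid leave under the engagement? yes; or the worker is subject to the employer's control as to manner of work? no. So the worker is a Tier III Employee.
Under paragraph 4: the worker provides their own equipment? yes; not a Critical Employee (paragraph 8)? yes; Tier III Employee (paragraph 11)? yes — 3 of 3 hold (need ≥2) → satisfied.
Under paragraph 5: there is a written contract of service? yes; or the worker is not entitled to paid leave under the engagement? no; or the worker may send a substitute? yes. So the worker is a Tier II Employee.
Under paragraph 6: worker's continuous service: 47 months ≥ 71 months? no; or the worker is not integrated into the employer's organisation? yes. So the worker is an Eligible Contractor.
Under paragraph 2: the worker is paid a fixed periodic wage? yes; or the engagement is for a fixed term? yes. So the worker is a Qualifying Engagement.
Under paragraph 9: Tier II Employee (paragraph 5)? yes; and Eligible Contractor (paragraph 6)? yes; and Qualifying Engagement (paragraph 2)? yes. So the worker is a Recognised Worker.
Under paragraph 1: Recognised Engagement (paragraph 4)? yes; or not a Recognised Worker (paragraph 9)? no. So the worker is a Permitted Engagement.
Under paragraph 13: the worker bears financial risk in the engagement? yes; and Permitted Engagement (paragraph 1)? yes. So the worker is a Protected Servant.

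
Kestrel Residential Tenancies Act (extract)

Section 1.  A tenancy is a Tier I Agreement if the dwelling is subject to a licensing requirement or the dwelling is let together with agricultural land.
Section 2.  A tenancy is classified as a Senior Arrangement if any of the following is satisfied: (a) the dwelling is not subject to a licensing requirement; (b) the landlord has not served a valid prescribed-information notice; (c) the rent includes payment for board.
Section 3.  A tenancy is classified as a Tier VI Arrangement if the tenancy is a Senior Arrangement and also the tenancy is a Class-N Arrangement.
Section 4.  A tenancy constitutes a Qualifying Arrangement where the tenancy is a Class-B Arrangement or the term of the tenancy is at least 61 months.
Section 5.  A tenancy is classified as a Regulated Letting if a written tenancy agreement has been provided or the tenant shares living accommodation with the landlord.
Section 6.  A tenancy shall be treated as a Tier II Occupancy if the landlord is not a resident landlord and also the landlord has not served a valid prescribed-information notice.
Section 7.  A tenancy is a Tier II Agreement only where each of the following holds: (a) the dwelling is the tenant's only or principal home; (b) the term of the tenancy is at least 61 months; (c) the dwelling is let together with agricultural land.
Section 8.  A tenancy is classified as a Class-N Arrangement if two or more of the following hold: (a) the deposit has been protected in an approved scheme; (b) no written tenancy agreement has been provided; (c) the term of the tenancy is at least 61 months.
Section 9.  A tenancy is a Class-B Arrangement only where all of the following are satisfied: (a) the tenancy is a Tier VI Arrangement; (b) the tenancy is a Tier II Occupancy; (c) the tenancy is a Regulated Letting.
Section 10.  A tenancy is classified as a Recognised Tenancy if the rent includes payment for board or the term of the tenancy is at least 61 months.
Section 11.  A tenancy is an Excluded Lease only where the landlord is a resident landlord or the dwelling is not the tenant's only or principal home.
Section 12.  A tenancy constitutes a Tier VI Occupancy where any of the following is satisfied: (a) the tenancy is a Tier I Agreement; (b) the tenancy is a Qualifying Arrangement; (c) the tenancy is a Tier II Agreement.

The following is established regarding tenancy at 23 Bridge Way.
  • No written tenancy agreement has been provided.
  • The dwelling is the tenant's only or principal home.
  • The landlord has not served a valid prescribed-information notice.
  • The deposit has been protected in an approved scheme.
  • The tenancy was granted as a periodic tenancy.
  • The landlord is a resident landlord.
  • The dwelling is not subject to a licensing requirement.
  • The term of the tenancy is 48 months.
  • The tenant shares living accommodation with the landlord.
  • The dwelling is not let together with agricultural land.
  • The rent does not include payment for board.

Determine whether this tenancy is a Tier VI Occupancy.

No

section 1 — Tier I Agreement: [the dwelling is subject to a licensing requirement? no] OR [the dwelling is let together with agricultural land? no] → not satisfied.
section 2 — Senior Arrangement: [the dwelling is not subject to a licensing requirement? yes] OR [the landlord has not served a valid prescribed-information notice? yes] OR [the rent includes payment for board? no] → satisfied.
section 8 — Class-N Arrangement: the deposit has been protected in an approved scheme? yes; no written tenancy agreement has been provided? yes; term of the tenancy: 48 months ≥ 61 months? no — 2 of 3 hold (need ≥2) → satisfied.
section 3 — Tier VI Arrangement: [Senior Arrangement (section 2)? yes] AND [Class-N Arrangement (section 8)? yes] → satisfied.
section 6 — Tier II Occupancy: [the landlord is not a resident landlord? no] AND [the landlord has not served a valid prescribed-information notice? yes] → not satisfied.
section 5 — Regulated Letting: [a written tenancy agreement has been provided? no] OR [the tenant shares living accommodation with the landlord? yes] → satisfied.
section 9 — Class-B Arrangement: [Tier VI Arrangement (section 3)? yes] AND [Tier II Occupancy (section 6)? no] AND [Regulated Letting (section 5)? yes] → not satisfied.
section 4 — Qualifying Arrangement: [Class-B Arrangement (section 9)? no] OR [term of the tenancy: 48 months ≥ 61 months? no] → not satisfied.
section 7 — Tier II Agreement: [the dwelling is the tenant's only or principal home? yes] AND [term of the tenancy: 48 months ≥ 61 months? no] AND [the dwelling is let together with agricultural land? no] → not satisfied.
section 12 — Tier VI Occupancy: [Tier I Agreement (section 1)? no] OR [Qualifying Arrangement (section 4)? no] OR [Tier II Agreement (section 7)? no] → not satisfied.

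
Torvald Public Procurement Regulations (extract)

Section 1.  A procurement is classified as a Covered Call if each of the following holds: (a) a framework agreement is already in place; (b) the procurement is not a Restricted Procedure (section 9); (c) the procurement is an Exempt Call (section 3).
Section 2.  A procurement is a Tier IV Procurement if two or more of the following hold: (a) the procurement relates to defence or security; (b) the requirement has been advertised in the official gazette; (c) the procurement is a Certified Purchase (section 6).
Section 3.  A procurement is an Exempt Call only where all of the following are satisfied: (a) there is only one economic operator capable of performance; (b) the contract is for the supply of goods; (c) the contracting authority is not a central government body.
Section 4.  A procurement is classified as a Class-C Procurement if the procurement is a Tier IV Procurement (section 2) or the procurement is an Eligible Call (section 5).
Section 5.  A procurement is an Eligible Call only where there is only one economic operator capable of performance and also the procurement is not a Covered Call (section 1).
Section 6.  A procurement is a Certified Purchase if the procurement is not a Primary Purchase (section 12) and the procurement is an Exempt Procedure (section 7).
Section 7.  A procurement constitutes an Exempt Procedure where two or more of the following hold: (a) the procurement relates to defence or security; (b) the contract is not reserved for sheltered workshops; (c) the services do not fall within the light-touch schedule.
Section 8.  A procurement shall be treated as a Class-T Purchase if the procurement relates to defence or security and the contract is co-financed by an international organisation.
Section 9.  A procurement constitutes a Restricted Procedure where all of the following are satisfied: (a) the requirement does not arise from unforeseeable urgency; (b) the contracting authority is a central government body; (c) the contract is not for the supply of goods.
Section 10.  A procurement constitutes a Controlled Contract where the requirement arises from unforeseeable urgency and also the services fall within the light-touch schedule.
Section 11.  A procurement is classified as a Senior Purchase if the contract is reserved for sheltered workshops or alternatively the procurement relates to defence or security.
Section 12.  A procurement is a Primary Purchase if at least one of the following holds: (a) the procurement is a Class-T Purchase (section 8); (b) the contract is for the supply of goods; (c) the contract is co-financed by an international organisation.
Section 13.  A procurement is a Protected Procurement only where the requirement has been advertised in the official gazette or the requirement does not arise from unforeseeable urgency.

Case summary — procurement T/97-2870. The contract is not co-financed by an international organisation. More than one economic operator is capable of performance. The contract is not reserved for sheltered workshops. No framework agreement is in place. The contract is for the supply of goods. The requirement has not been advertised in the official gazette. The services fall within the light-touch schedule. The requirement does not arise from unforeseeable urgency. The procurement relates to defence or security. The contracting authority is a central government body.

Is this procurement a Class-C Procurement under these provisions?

section 8 — Class-T Purchase: [the procurement relates to defence or security? yes] AND [the contract is co-financed by an international organisation? no] → not satisfied.
section 12 — Primary Purchase: [Class-T Purchase (section 8)? no] OR [the contract is for the supply of goods? yes] OR [the contract is co-financed by an international organisation? no] → satisfied.
section 7 — Exempt Procedure: the procurement relates to defence or security? yes; the contract is not reserved for sheltered workshops? yes; the services do not fall within the light-touch schedule? no — 2 of 3 hold (need ≥2) → satisfied.
section 6 — Certified Purchase: [not a Primary Purchase (section 12)? no] AND [Exempt Procedure (section 7)? yes] → not satisfied.
section 2 — Tier IV Procurement: the procurement relates to defence or security? yes; the requirement has been advertised in the official gazette? no; Certified Purchase (section 6)? no — 1 of 3 hold (need ≥2) → not satisfied.
section 9 — Restricted Procedure: [the requirement does not arise from unforeseeable urgency? yes] AND [the contracting authority is a central government body? yes] AND [the contract is not for the supply of goods? no] → not satisfied.
section 3 — Exempt Call: [there is only one economic operator capable of performance? no] AND [the contract is for the supply of goods? yes] AND [the contracting authority is not a central government body? no] → not satisfied.
section 1 — Covered Call: [a framework agreement is already in place? no] AND [not a Restricted Procedure (section 9)? yes] AND [Exempt Call (section 3)? no] → not satisfied.
section 5 — Eligible Call: [there is only one economic operator capable of performance? no] AND [not a Covered Call (section 1)? yes] → not satisfied.
section 4 — Class-C Procurement: [Tier IV Procurement (section 2)? no] OR [Eligible Call (section 5)? no] → not satisfied.

No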